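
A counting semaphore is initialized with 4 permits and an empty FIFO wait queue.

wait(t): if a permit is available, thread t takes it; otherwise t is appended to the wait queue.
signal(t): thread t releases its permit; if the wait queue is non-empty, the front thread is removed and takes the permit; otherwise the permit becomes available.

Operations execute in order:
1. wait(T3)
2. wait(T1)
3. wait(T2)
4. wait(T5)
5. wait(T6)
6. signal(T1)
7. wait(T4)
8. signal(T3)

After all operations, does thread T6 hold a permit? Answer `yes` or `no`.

Step 1: wait(T3) -> count=3 queue=[] holders={T3}
Step 2: wait(T1) -> count=2 queue=[] holders={T1,T3}
Step 3: wait(T2) -> count=1 queue=[] holders={T1,T2,T3}
Step 4: wait(T5) -> count=0 queue=[] holders={T1,T2,T3,T5}
Step 5: wait(T6) -> count=0 queue=[T6] holders={T1,T2,T3,T5}
Step 6: signal(T1) -> count=0 queue=[] holders={T2,T3,T5,T6}
Step 7: wait(T4) -> count=0 queue=[T4] holders={T2,T3,T5,T6}
Step 8: signal(T3) -> count=0 queue=[] holders={T2,T4,T5,T6}
Final holders: {T2,T4,T5,T6} -> T6 in holders

Answer: yes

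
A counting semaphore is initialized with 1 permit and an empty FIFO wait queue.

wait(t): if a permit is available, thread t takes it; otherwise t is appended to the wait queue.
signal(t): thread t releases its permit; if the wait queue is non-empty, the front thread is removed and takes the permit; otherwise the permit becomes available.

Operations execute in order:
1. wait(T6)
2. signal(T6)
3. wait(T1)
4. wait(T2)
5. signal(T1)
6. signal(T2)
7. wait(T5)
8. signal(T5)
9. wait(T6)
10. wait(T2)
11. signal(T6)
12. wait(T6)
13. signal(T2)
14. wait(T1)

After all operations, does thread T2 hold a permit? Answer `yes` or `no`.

Answer: no

Derivation:
Step 1: wait(T6) -> count=0 queue=[] holders={T6}
Step 2: signal(T6) -> count=1 queue=[] holders={none}
Step 3: wait(T1) -> count=0 queue=[] holders={T1}
Step 4: wait(T2) -> count=0 queue=[T2] holders={T1}
Step 5: signal(T1) -> count=0 queue=[] holders={T2}
Step 6: signal(T2) -> count=1 queue=[] holders={none}
Step 7: wait(T5) -> count=0 queue=[] holders={T5}
Step 8: signal(T5) -> count=1 queue=[] holders={none}
Step 9: wait(T6) -> count=0 queue=[] holders={T6}
Step 10: wait(T2) -> count=0 queue=[T2] holders={T6}
Step 11: signal(T6) -> count=0 queue=[] holders={T2}
Step 12: wait(T6) -> count=0 queue=[T6] holders={T2}
Step 13: signal(T2) -> count=0 queue=[] holders={T6}
Step 14: wait(T1) -> count=0 queue=[T1] holders={T6}
Final holders: {T6} -> T2 not in holders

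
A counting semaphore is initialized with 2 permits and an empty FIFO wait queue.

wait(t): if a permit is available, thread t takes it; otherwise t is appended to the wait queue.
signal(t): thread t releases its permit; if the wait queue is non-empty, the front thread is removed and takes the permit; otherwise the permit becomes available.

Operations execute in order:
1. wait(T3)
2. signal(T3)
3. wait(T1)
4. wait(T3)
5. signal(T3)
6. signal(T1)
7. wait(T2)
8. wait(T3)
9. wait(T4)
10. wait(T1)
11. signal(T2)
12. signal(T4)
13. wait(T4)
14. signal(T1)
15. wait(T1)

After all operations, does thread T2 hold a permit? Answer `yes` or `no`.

Step 1: wait(T3) -> count=1 queue=[] holders={T3}
Step 2: signal(T3) -> count=2 queue=[] holders={none}
Step 3: wait(T1) -> count=1 queue=[] holders={T1}
Step 4: wait(T3) -> count=0 queue=[] holders={T1,T3}
Step 5: signal(T3) -> count=1 queue=[] holders={T1}
Step 6: signal(T1) -> count=2 queue=[] holders={none}
Step 7: wait(T2) -> count=1 queue=[] holders={T2}
Step 8: wait(T3) -> count=0 queue=[] holders={T2,T3}
Step 9: wait(T4) -> count=0 queue=[T4] holders={T2,T3}
Step 10: wait(T1) -> count=0 queue=[T4,T1] holders={T2,T3}
Step 11: signal(T2) -> count=0 queue=[T1] holders={T3,T4}
Step 12: signal(T4) -> count=0 queue=[] holders={T1,T3}
Step 13: wait(T4) -> count=0 queue=[T4] holders={T1,T3}
Step 14: signal(T1) -> count=0 queue=[] holders={T3,T4}
Step 15: wait(T1) -> count=0 queue=[T1] holders={T3,T4}
Final holders: {T3,T4} -> T2 not in holders

Answer: no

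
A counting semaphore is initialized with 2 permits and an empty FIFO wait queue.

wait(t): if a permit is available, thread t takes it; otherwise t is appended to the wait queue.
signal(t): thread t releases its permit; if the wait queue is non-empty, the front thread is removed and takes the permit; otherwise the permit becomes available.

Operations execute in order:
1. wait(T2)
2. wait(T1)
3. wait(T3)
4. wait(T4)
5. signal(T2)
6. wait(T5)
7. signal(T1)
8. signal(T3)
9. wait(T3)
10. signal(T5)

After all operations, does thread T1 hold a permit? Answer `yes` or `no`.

Answer: no

Derivation:
Step 1: wait(T2) -> count=1 queue=[] holders={T2}
Step 2: wait(T1) -> count=0 queue=[] holders={T1,T2}
Step 3: wait(T3) -> count=0 queue=[T3] holders={T1,T2}
Step 4: wait(T4) -> count=0 queue=[T3,T4] holders={T1,T2}
Step 5: signal(T2) -> count=0 queue=[T4] holders={T1,T3}
Step 6: wait(T5) -> count=0 queue=[T4,T5] holders={T1,T3}
Step 7: signal(T1) -> count=0 queue=[T5] holders={T3,T4}
Step 8: signal(T3) -> count=0 queue=[] holders={T4,T5}
Step 9: wait(T3) -> count=0 queue=[T3] holders={T4,T5}
Step 10: signal(T5) -> count=0 queue=[] holders={T3,T4}
Final holders: {T3,T4} -> T1 not in holders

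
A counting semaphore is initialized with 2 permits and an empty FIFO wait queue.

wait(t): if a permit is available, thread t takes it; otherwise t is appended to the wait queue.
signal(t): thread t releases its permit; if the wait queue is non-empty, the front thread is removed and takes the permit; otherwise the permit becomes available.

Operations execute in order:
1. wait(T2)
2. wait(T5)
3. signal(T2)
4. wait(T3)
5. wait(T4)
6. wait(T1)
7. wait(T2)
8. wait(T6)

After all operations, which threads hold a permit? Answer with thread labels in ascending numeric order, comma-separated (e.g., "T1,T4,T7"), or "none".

Step 1: wait(T2) -> count=1 queue=[] holders={T2}
Step 2: wait(T5) -> count=0 queue=[] holders={T2,T5}
Step 3: signal(T2) -> count=1 queue=[] holders={T5}
Step 4: wait(T3) -> count=0 queue=[] holders={T3,T5}
Step 5: wait(T4) -> count=0 queue=[T4] holders={T3,T5}
Step 6: wait(T1) -> count=0 queue=[T4,T1] holders={T3,T5}
Step 7: wait(T2) -> count=0 queue=[T4,T1,T2] holders={T3,T5}
Step 8: wait(T6) -> count=0 queue=[T4,T1,T2,T6] holders={T3,T5}
Final holders: T3,T5

Answer: T3,T5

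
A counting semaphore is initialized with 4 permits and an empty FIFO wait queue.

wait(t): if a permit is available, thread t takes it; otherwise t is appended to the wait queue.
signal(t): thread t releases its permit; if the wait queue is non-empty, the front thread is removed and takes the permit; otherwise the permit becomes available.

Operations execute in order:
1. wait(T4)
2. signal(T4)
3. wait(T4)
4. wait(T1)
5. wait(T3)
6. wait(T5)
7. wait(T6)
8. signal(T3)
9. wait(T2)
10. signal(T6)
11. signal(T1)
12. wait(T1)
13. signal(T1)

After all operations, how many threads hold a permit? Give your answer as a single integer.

Step 1: wait(T4) -> count=3 queue=[] holders={T4}
Step 2: signal(T4) -> count=4 queue=[] holders={none}
Step 3: wait(T4) -> count=3 queue=[] holders={T4}
Step 4: wait(T1) -> count=2 queue=[] holders={T1,T4}
Step 5: wait(T3) -> count=1 queue=[] holders={T1,T3,T4}
Step 6: wait(T5) -> count=0 queue=[] holders={T1,T3,T4,T5}
Step 7: wait(T6) -> count=0 queue=[T6] holders={T1,T3,T4,T5}
Step 8: signal(T3) -> count=0 queue=[] holders={T1,T4,T5,T6}
Step 9: wait(T2) -> count=0 queue=[T2] holders={T1,T4,T5,T6}
Step 10: signal(T6) -> count=0 queue=[] holders={T1,T2,T4,T5}
Step 11: signal(T1) -> count=1 queue=[] holders={T2,T4,T5}
Step 12: wait(T1) -> count=0 queue=[] holders={T1,T2,T4,T5}
Step 13: signal(T1) -> count=1 queue=[] holders={T2,T4,T5}
Final holders: {T2,T4,T5} -> 3 thread(s)

Answer: 3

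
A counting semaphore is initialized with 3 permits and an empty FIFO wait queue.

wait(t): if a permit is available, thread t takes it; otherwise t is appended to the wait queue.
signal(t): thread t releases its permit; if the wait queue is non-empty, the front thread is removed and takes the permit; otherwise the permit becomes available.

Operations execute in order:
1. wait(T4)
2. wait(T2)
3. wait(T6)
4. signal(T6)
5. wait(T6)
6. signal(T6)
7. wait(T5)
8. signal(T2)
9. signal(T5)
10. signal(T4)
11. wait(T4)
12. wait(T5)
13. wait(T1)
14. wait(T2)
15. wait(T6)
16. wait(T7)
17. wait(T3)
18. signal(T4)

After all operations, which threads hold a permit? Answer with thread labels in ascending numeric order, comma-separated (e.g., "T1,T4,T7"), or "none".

Answer: T1,T2,T5

Derivation:
Step 1: wait(T4) -> count=2 queue=[] holders={T4}
Step 2: wait(T2) -> count=1 queue=[] holders={T2,T4}
Step 3: wait(T6) -> count=0 queue=[] holders={T2,T4,T6}
Step 4: signal(T6) -> count=1 queue=[] holders={T2,T4}
Step 5: wait(T6) -> count=0 queue=[] holders={T2,T4,T6}
Step 6: signal(T6) -> count=1 queue=[] holders={T2,T4}
Step 7: wait(T5) -> count=0 queue=[] holders={T2,T4,T5}
Step 8: signal(T2) -> count=1 queue=[] holders={T4,T5}
Step 9: signal(T5) -> count=2 queue=[] holders={T4}
Step 10: signal(T4) -> count=3 queue=[] holders={none}
Step 11: wait(T4) -> count=2 queue=[] holders={T4}
Step 12: wait(T5) -> count=1 queue=[] holders={T4,T5}
Step 13: wait(T1) -> count=0 queue=[] holders={T1,T4,T5}
Step 14: wait(T2) -> count=0 queue=[T2] holders={T1,T4,T5}
Step 15: wait(T6) -> count=0 queue=[T2,T6] holders={T1,T4,T5}
Step 16: wait(T7) -> count=0 queue=[T2,T6,T7] holders={T1,T4,T5}
Step 17: wait(T3) -> count=0 queue=[T2,T6,T7,T3] holders={T1,T4,T5}
Step 18: signal(T4) -> count=0 queue=[T6,T7,T3] holders={T1,T2,T5}
Final holders: T1,T2,T5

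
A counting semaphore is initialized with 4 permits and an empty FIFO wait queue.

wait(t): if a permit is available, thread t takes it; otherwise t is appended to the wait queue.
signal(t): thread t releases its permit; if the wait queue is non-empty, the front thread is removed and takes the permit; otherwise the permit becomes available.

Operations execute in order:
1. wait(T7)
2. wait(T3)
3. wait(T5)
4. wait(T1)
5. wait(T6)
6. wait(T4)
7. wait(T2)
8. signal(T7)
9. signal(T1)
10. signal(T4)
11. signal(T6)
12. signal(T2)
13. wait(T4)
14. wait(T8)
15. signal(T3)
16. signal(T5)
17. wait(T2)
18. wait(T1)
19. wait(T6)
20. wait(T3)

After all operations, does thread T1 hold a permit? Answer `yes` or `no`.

Step 1: wait(T7) -> count=3 queue=[] holders={T7}
Step 2: wait(T3) -> count=2 queue=[] holders={T3,T7}
Step 3: wait(T5) -> count=1 queue=[] holders={T3,T5,T7}
Step 4: wait(T1) -> count=0 queue=[] holders={T1,T3,T5,T7}
Step 5: wait(T6) -> count=0 queue=[T6] holders={T1,T3,T5,T7}
Step 6: wait(T4) -> count=0 queue=[T6,T4] holders={T1,T3,T5,T7}
Step 7: wait(T2) -> count=0 queue=[T6,T4,T2] holders={T1,T3,T5,T7}
Step 8: signal(T7) -> count=0 queue=[T4,T2] holders={T1,T3,T5,T6}
Step 9: signal(T1) -> count=0 queue=[T2] holders={T3,T4,T5,T6}
Step 10: signal(T4) -> count=0 queue=[] holders={T2,T3,T5,T6}
Step 11: signal(T6) -> count=1 queue=[] holders={T2,T3,T5}
Step 12: signal(T2) -> count=2 queue=[] holders={T3,T5}
Step 13: wait(T4) -> count=1 queue=[] holders={T3,T4,T5}
Step 14: wait(T8) -> count=0 queue=[] holders={T3,T4,T5,T8}
Step 15: signal(T3) -> count=1 queue=[] holders={T4,T5,T8}
Step 16: signal(T5) -> count=2 queue=[] holders={T4,T8}
Step 17: wait(T2) -> count=1 queue=[] holders={T2,T4,T8}
Step 18: wait(T1) -> count=0 queue=[] holders={T1,T2,T4,T8}
Step 19: wait(T6) -> count=0 queue=[T6] holders={T1,T2,T4,T8}
Step 20: wait(T3) -> count=0 queue=[T6,T3] holders={T1,T2,T4,T8}
Final holders: {T1,T2,T4,T8} -> T1 in holders

Answer: yes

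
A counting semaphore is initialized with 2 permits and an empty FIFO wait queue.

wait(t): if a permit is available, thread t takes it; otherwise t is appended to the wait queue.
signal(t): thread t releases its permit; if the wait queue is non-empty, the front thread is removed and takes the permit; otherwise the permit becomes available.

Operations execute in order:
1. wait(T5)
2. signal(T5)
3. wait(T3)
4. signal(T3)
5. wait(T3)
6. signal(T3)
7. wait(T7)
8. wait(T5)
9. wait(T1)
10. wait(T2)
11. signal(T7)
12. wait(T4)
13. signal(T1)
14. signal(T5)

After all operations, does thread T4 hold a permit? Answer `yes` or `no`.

Step 1: wait(T5) -> count=1 queue=[] holders={T5}
Step 2: signal(T5) -> count=2 queue=[] holders={none}
Step 3: wait(T3) -> count=1 queue=[] holders={T3}
Step 4: signal(T3) -> count=2 queue=[] holders={none}
Step 5: wait(T3) -> count=1 queue=[] holders={T3}
Step 6: signal(T3) -> count=2 queue=[] holders={none}
Step 7: wait(T7) -> count=1 queue=[] holders={T7}
Step 8: wait(T5) -> count=0 queue=[] holders={T5,T7}
Step 9: wait(T1) -> count=0 queue=[T1] holders={T5,T7}
Step 10: wait(T2) -> count=0 queue=[T1,T2] holders={T5,T7}
Step 11: signal(T7) -> count=0 queue=[T2] holders={T1,T5}
Step 12: wait(T4) -> count=0 queue=[T2,T4] holders={T1,T5}
Step 13: signal(T1) -> count=0 queue=[T4] holders={T2,T5}
Step 14: signal(T5) -> count=0 queue=[] holders={T2,T4}
Final holders: {T2,T4} -> T4 in holders

Answer: yes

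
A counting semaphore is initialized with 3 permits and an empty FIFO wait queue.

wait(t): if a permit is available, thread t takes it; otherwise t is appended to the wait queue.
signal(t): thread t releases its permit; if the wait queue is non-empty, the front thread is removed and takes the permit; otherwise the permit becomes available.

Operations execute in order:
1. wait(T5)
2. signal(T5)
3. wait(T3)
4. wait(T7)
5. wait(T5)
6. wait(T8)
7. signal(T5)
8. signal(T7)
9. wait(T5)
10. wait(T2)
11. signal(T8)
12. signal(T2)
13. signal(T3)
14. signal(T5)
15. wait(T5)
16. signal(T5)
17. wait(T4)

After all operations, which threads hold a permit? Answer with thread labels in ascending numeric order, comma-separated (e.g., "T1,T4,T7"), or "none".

Step 1: wait(T5) -> count=2 queue=[] holders={T5}
Step 2: signal(T5) -> count=3 queue=[] holders={none}
Step 3: wait(T3) -> count=2 queue=[] holders={T3}
Step 4: wait(T7) -> count=1 queue=[] holders={T3,T7}
Step 5: wait(T5) -> count=0 queue=[] holders={T3,T5,T7}
Step 6: wait(T8) -> count=0 queue=[T8] holders={T3,T5,T7}
Step 7: signal(T5) -> count=0 queue=[] holders={T3,T7,T8}
Step 8: signal(T7) -> count=1 queue=[] holders={T3,T8}
Step 9: wait(T5) -> count=0 queue=[] holders={T3,T5,T8}
Step 10: wait(T2) -> count=0 queue=[T2] holders={T3,T5,T8}
Step 11: signal(T8) -> count=0 queue=[] holders={T2,T3,T5}
Step 12: signal(T2) -> count=1 queue=[] holders={T3,T5}
Step 13: signal(T3) -> count=2 queue=[] holders={T5}
Step 14: signal(T5) -> count=3 queue=[] holders={none}
Step 15: wait(T5) -> count=2 queue=[] holders={T5}
Step 16: signal(T5) -> count=3 queue=[] holders={none}
Step 17: wait(T4) -> count=2 queue=[] holders={T4}
Final holders: T4

Answer: T4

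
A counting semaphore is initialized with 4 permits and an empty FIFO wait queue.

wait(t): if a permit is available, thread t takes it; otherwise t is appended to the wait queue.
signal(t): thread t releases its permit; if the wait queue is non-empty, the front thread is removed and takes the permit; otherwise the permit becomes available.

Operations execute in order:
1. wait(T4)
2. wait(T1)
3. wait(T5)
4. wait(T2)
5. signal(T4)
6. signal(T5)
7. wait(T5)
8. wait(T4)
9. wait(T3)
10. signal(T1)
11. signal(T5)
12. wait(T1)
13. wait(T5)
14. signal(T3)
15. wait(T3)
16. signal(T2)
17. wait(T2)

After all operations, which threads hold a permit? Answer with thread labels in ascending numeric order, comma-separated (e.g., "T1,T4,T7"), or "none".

Step 1: wait(T4) -> count=3 queue=[] holders={T4}
Step 2: wait(T1) -> count=2 queue=[] holders={T1,T4}
Step 3: wait(T5) -> count=1 queue=[] holders={T1,T4,T5}
Step 4: wait(T2) -> count=0 queue=[] holders={T1,T2,T4,T5}
Step 5: signal(T4) -> count=1 queue=[] holders={T1,T2,T5}
Step 6: signal(T5) -> count=2 queue=[] holders={T1,T2}
Step 7: wait(T5) -> count=1 queue=[] holders={T1,T2,T5}
Step 8: wait(T4) -> count=0 queue=[] holders={T1,T2,T4,T5}
Step 9: wait(T3) -> count=0 queue=[T3] holders={T1,T2,T4,T5}
Step 10: signal(T1) -> count=0 queue=[] holders={T2,T3,T4,T5}
Step 11: signal(T5) -> count=1 queue=[] holders={T2,T3,T4}
Step 12: wait(T1) -> count=0 queue=[] holders={T1,T2,T3,T4}
Step 13: wait(T5) -> count=0 queue=[T5] holders={T1,T2,T3,T4}
Step 14: signal(T3) -> count=0 queue=[] holders={T1,T2,T4,T5}
Step 15: wait(T3) -> count=0 queue=[T3] holders={T1,T2,T4,T5}
Step 16: signal(T2) -> count=0 queue=[] holders={T1,T3,T4,T5}
Step 17: wait(T2) -> count=0 queue=[T2] holders={T1,T3,T4,T5}
Final holders: T1,T3,T4,T5

Answer: T1,T3,T4,T5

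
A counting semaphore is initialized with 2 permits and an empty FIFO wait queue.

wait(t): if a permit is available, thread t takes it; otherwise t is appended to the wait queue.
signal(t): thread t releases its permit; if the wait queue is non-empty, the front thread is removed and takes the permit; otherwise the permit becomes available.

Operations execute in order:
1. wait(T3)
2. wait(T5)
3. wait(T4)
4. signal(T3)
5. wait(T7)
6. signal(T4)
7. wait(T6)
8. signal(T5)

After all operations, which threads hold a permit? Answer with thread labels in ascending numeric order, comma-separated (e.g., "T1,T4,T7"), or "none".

Answer: T6,T7

Derivation:
Step 1: wait(T3) -> count=1 queue=[] holders={T3}
Step 2: wait(T5) -> count=0 queue=[] holders={T3,T5}
Step 3: wait(T4) -> count=0 queue=[T4] holders={T3,T5}
Step 4: signal(T3) -> count=0 queue=[] holders={T4,T5}
Step 5: wait(T7) -> count=0 queue=[T7] holders={T4,T5}
Step 6: signal(T4) -> count=0 queue=[] holders={T5,T7}
Step 7: wait(T6) -> count=0 queue=[T6] holders={T5,T7}
Step 8: signal(T5) -> count=0 queue=[] holders={T6,T7}
Final holders: T6,T7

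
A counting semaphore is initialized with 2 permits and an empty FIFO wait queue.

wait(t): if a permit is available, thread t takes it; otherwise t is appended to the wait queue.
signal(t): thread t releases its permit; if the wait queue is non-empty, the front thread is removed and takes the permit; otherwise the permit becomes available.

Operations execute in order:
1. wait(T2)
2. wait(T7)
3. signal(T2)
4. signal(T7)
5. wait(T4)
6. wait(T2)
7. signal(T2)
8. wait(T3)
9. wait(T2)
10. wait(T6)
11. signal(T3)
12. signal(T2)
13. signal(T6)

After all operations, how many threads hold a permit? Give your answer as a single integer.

Step 1: wait(T2) -> count=1 queue=[] holders={T2}
Step 2: wait(T7) -> count=0 queue=[] holders={T2,T7}
Step 3: signal(T2) -> count=1 queue=[] holders={T7}
Step 4: signal(T7) -> count=2 queue=[] holders={none}
Step 5: wait(T4) -> count=1 queue=[] holders={T4}
Step 6: wait(T2) -> count=0 queue=[] holders={T2,T4}
Step 7: signal(T2) -> count=1 queue=[] holders={T4}
Step 8: wait(T3) -> count=0 queue=[] holders={T3,T4}
Step 9: wait(T2) -> count=0 queue=[T2] holders={T3,T4}
Step 10: wait(T6) -> count=0 queue=[T2,T6] holders={T3,T4}
Step 11: signal(T3) -> count=0 queue=[T6] holders={T2,T4}
Step 12: signal(T2) -> count=0 queue=[] holders={T4,T6}
Step 13: signal(T6) -> count=1 queue=[] holders={T4}
Final holders: {T4} -> 1 thread(s)

Answer: 1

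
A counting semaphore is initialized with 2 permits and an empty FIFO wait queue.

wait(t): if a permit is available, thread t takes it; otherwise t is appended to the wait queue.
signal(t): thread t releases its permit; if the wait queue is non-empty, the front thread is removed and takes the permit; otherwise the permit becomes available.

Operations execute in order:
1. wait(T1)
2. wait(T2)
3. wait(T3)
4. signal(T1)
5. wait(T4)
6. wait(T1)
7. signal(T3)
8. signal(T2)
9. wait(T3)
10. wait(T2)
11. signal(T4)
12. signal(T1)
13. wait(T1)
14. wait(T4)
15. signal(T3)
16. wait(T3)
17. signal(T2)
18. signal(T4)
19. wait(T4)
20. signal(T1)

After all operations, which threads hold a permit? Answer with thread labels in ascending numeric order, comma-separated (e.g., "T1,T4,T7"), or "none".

Step 1: wait(T1) -> count=1 queue=[] holders={T1}
Step 2: wait(T2) -> count=0 queue=[] holders={T1,T2}
Step 3: wait(T3) -> count=0 queue=[T3] holders={T1,T2}
Step 4: signal(T1) -> count=0 queue=[] holders={T2,T3}
Step 5: wait(T4) -> count=0 queue=[T4] holders={T2,T3}
Step 6: wait(T1) -> count=0 queue=[T4,T1] holders={T2,T3}
Step 7: signal(T3) -> count=0 queue=[T1] holders={T2,T4}
Step 8: signal(T2) -> count=0 queue=[] holders={T1,T4}
Step 9: wait(T3) -> count=0 queue=[T3] holders={T1,T4}
Step 10: wait(T2) -> count=0 queue=[T3,T2] holders={T1,T4}
Step 11: signal(T4) -> count=0 queue=[T2] holders={T1,T3}
Step 12: signal(T1) -> count=0 queue=[] holders={T2,T3}
Step 13: wait(T1) -> count=0 queue=[T1] holders={T2,T3}
Step 14: wait(T4) -> count=0 queue=[T1,T4] holders={T2,T3}
Step 15: signal(T3) -> count=0 queue=[T4] holders={T1,T2}
Step 16: wait(T3) -> count=0 queue=[T4,T3] holders={T1,T2}
Step 17: signal(T2) -> count=0 queue=[T3] holders={T1,T4}
Step 18: signal(T4) -> count=0 queue=[] holders={T1,T3}
Step 19: wait(T4) -> count=0 queue=[T4] holders={T1,T3}
Step 20: signal(T1) -> count=0 queue=[] holders={T3,T4}
Final holders: T3,T4

Answer: T3,T4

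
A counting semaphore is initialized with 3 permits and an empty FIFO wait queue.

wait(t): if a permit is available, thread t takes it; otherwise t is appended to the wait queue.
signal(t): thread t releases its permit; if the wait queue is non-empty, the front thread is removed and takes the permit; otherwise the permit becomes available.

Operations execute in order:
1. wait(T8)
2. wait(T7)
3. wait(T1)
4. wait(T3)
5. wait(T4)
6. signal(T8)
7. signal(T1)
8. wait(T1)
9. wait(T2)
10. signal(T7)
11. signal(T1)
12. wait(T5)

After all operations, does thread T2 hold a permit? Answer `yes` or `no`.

Answer: yes

Derivation:
Step 1: wait(T8) -> count=2 queue=[] holders={T8}
Step 2: wait(T7) -> count=1 queue=[] holders={T7,T8}
Step 3: wait(T1) -> count=0 queue=[] holders={T1,T7,T8}
Step 4: wait(T3) -> count=0 queue=[T3] holders={T1,T7,T8}
Step 5: wait(T4) -> count=0 queue=[T3,T4] holders={T1,T7,T8}
Step 6: signal(T8) -> count=0 queue=[T4] holders={T1,T3,T7}
Step 7: signal(T1) -> count=0 queue=[] holders={T3,T4,T7}
Step 8: wait(T1) -> count=0 queue=[T1] holders={T3,T4,T7}
Step 9: wait(T2) -> count=0 queue=[T1,T2] holders={T3,T4,T7}
Step 10: signal(T7) -> count=0 queue=[T2] holders={T1,T3,T4}
Step 11: signal(T1) -> count=0 queue=[] holders={T2,T3,T4}
Step 12: wait(T5) -> count=0 queue=[T5] holders={T2,T3,T4}
Final holders: {T2,T3,T4} -> T2 in holders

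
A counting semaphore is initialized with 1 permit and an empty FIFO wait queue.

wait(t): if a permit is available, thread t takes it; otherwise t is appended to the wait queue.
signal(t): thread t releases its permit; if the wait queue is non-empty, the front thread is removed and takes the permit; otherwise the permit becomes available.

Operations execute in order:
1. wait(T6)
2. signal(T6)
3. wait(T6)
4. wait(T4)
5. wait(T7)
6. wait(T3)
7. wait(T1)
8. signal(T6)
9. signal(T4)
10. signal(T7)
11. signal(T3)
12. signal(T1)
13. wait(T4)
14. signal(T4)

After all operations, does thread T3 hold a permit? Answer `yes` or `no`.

Step 1: wait(T6) -> count=0 queue=[] holders={T6}
Step 2: signal(T6) -> count=1 queue=[] holders={none}
Step 3: wait(T6) -> count=0 queue=[] holders={T6}
Step 4: wait(T4) -> count=0 queue=[T4] holders={T6}
Step 5: wait(T7) -> count=0 queue=[T4,T7] holders={T6}
Step 6: wait(T3) -> count=0 queue=[T4,T7,T3] holders={T6}
Step 7: wait(T1) -> count=0 queue=[T4,T7,T3,T1] holders={T6}
Step 8: signal(T6) -> count=0 queue=[T7,T3,T1] holders={T4}
Step 9: signal(T4) -> count=0 queue=[T3,T1] holders={T7}
Step 10: signal(T7) -> count=0 queue=[T1] holders={T3}
Step 11: signal(T3) -> count=0 queue=[] holders={T1}
Step 12: signal(T1) -> count=1 queue=[] holders={none}
Step 13: wait(T4) -> count=0 queue=[] holders={T4}
Step 14: signal(T4) -> count=1 queue=[] holders={none}
Final holders: {none} -> T3 not in holders

Answer: no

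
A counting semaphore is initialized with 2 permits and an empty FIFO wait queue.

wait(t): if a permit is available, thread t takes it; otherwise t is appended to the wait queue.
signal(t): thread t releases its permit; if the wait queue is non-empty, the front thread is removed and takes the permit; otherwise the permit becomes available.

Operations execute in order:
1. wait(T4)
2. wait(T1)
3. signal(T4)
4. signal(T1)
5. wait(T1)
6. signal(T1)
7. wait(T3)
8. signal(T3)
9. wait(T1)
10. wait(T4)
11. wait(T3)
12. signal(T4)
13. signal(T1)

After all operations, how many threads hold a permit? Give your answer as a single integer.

Step 1: wait(T4) -> count=1 queue=[] holders={T4}
Step 2: wait(T1) -> count=0 queue=[] holders={T1,T4}
Step 3: signal(T4) -> count=1 queue=[] holders={T1}
Step 4: signal(T1) -> count=2 queue=[] holders={none}
Step 5: wait(T1) -> count=1 queue=[] holders={T1}
Step 6: signal(T1) -> count=2 queue=[] holders={none}
Step 7: wait(T3) -> count=1 queue=[] holders={T3}
Step 8: signal(T3) -> count=2 queue=[] holders={none}
Step 9: wait(T1) -> count=1 queue=[] holders={T1}
Step 10: wait(T4) -> count=0 queue=[] holders={T1,T4}
Step 11: wait(T3) -> count=0 queue=[T3] holders={T1,T4}
Step 12: signal(T4) -> count=0 queue=[] holders={T1,T3}
Step 13: signal(T1) -> count=1 queue=[] holders={T3}
Final holders: {T3} -> 1 thread(s)

Answer: 1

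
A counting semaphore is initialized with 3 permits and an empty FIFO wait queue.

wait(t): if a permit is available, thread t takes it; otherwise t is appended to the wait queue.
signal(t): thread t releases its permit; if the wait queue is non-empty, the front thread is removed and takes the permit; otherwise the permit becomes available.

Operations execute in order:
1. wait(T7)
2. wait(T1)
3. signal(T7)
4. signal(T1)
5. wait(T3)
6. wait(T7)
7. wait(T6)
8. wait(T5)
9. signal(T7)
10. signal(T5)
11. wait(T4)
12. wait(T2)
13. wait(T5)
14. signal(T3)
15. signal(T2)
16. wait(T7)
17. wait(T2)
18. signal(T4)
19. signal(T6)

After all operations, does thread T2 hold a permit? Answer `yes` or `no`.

Step 1: wait(T7) -> count=2 queue=[] holders={T7}
Step 2: wait(T1) -> count=1 queue=[] holders={T1,T7}
Step 3: signal(T7) -> count=2 queue=[] holders={T1}
Step 4: signal(T1) -> count=3 queue=[] holders={none}
Step 5: wait(T3) -> count=2 queue=[] holders={T3}
Step 6: wait(T7) -> count=1 queue=[] holders={T3,T7}
Step 7: wait(T6) -> count=0 queue=[] holders={T3,T6,T7}
Step 8: wait(T5) -> count=0 queue=[T5] holders={T3,T6,T7}
Step 9: signal(T7) -> count=0 queue=[] holders={T3,T5,T6}
Step 10: signal(T5) -> count=1 queue=[] holders={T3,T6}
Step 11: wait(T4) -> count=0 queue=[] holders={T3,T4,T6}
Step 12: wait(T2) -> count=0 queue=[T2] holders={T3,T4,T6}
Step 13: wait(T5) -> count=0 queue=[T2,T5] holders={T3,T4,T6}
Step 14: signal(T3) -> count=0 queue=[T5] holders={T2,T4,T6}
Step 15: signal(T2) -> count=0 queue=[] holders={T4,T5,T6}
Step 16: wait(T7) -> count=0 queue=[T7] holders={T4,T5,T6}
Step 17: wait(T2) -> count=0 queue=[T7,T2] holders={T4,T5,T6}
Step 18: signal(T4) -> count=0 queue=[T2] holders={T5,T6,T7}
Step 19: signal(T6) -> count=0 queue=[] holders={T2,T5,T7}
Final holders: {T2,T5,T7} -> T2 in holders

Answer: yes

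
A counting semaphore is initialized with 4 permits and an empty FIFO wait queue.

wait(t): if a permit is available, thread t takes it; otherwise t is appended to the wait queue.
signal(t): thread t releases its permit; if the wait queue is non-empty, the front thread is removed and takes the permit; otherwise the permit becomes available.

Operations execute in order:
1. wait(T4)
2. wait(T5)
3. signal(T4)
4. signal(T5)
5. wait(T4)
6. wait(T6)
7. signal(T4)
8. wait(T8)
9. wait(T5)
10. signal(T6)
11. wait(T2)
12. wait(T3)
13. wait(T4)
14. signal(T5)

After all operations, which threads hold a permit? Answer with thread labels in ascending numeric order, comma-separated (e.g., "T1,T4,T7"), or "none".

Step 1: wait(T4) -> count=3 queue=[] holders={T4}
Step 2: wait(T5) -> count=2 queue=[] holders={T4,T5}
Step 3: signal(T4) -> count=3 queue=[] holders={T5}
Step 4: signal(T5) -> count=4 queue=[] holders={none}
Step 5: wait(T4) -> count=3 queue=[] holders={T4}
Step 6: wait(T6) -> count=2 queue=[] holders={T4,T6}
Step 7: signal(T4) -> count=3 queue=[] holders={T6}
Step 8: wait(T8) -> count=2 queue=[] holders={T6,T8}
Step 9: wait(T5) -> count=1 queue=[] holders={T5,T6,T8}
Step 10: signal(T6) -> count=2 queue=[] holders={T5,T8}
Step 11: wait(T2) -> count=1 queue=[] holders={T2,T5,T8}
Step 12: wait(T3) -> count=0 queue=[] holders={T2,T3,T5,T8}
Step 13: wait(T4) -> count=0 queue=[T4] holders={T2,T3,T5,T8}
Step 14: signal(T5) -> count=0 queue=[] holders={T2,T3,T4,T8}
Final holders: T2,T3,T4,T8

Answer: T2,T3,T4,T8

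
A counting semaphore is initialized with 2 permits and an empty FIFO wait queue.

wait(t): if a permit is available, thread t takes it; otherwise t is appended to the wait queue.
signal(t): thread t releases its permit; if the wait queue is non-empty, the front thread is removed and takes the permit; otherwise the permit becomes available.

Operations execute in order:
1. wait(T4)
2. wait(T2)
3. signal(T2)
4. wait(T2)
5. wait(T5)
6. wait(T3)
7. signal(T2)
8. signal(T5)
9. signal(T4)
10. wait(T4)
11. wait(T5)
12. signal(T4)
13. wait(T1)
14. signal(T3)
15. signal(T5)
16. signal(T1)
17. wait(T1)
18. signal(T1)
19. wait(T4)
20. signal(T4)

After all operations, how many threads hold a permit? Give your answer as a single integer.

Answer: 0

Derivation:
Step 1: wait(T4) -> count=1 queue=[] holders={T4}
Step 2: wait(T2) -> count=0 queue=[] holders={T2,T4}
Step 3: signal(T2) -> count=1 queue=[] holders={T4}
Step 4: wait(T2) -> count=0 queue=[] holders={T2,T4}
Step 5: wait(T5) -> count=0 queue=[T5] holders={T2,T4}
Step 6: wait(T3) -> count=0 queue=[T5,T3] holders={T2,T4}
Step 7: signal(T2) -> count=0 queue=[T3] holders={T4,T5}
Step 8: signal(T5) -> count=0 queue=[] holders={T3,T4}
Step 9: signal(T4) -> count=1 queue=[] holders={T3}
Step 10: wait(T4) -> count=0 queue=[] holders={T3,T4}
Step 11: wait(T5) -> count=0 queue=[T5] holders={T3,T4}
Step 12: signal(T4) -> count=0 queue=[] holders={T3,T5}
Step 13: wait(T1) -> count=0 queue=[T1] holders={T3,T5}
Step 14: signal(T3) -> count=0 queue=[] holders={T1,T5}
Step 15: signal(T5) -> count=1 queue=[] holders={T1}
Step 16: signal(T1) -> count=2 queue=[] holders={none}
Step 17: wait(T1) -> count=1 queue=[] holders={T1}
Step 18: signal(T1) -> count=2 queue=[] holders={none}
Step 19: wait(T4) -> count=1 queue=[] holders={T4}
Step 20: signal(T4) -> count=2 queue=[] holders={none}
Final holders: {none} -> 0 thread(s)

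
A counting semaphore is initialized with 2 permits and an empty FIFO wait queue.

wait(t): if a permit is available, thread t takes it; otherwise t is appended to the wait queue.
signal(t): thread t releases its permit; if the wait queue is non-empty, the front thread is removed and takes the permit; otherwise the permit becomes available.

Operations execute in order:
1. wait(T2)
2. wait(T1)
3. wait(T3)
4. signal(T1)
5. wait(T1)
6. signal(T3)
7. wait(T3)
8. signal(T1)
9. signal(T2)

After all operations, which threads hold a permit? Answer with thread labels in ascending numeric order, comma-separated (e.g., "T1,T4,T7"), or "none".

Answer: T3

Derivation:
Step 1: wait(T2) -> count=1 queue=[] holders={T2}
Step 2: wait(T1) -> count=0 queue=[] holders={T1,T2}
Step 3: wait(T3) -> count=0 queue=[T3] holders={T1,T2}
Step 4: signal(T1) -> count=0 queue=[] holders={T2,T3}
Step 5: wait(T1) -> count=0 queue=[T1] holders={T2,T3}
Step 6: signal(T3) -> count=0 queue=[] holders={T1,T2}
Step 7: wait(T3) -> count=0 queue=[T3] holders={T1,T2}
Step 8: signal(T1) -> count=0 queue=[] holders={T2,T3}
Step 9: signal(T2) -> count=1 queue=[] holders={T3}
Final holders: T3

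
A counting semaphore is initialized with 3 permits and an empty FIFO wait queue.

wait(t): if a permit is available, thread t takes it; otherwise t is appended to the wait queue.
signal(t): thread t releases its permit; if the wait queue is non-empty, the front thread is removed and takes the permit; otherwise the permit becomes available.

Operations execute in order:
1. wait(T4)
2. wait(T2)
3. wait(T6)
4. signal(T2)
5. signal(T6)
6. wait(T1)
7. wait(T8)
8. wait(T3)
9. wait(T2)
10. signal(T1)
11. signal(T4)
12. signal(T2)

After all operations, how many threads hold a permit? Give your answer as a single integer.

Step 1: wait(T4) -> count=2 queue=[] holders={T4}
Step 2: wait(T2) -> count=1 queue=[] holders={T2,T4}
Step 3: wait(T6) -> count=0 queue=[] holders={T2,T4,T6}
Step 4: signal(T2) -> count=1 queue=[] holders={T4,T6}
Step 5: signal(T6) -> count=2 queue=[] holders={T4}
Step 6: wait(T1) -> count=1 queue=[] holders={T1,T4}
Step 7: wait(T8) -> count=0 queue=[] holders={T1,T4,T8}
Step 8: wait(T3) -> count=0 queue=[T3] holders={T1,T4,T8}
Step 9: wait(T2) -> count=0 queue=[T3,T2] holders={T1,T4,T8}
Step 10: signal(T1) -> count=0 queue=[T2] holders={T3,T4,T8}
Step 11: signal(T4) -> count=0 queue=[] holders={T2,T3,T8}
Step 12: signal(T2) -> count=1 queue=[] holders={T3,T8}
Final holders: {T3,T8} -> 2 thread(s)

Answer: 2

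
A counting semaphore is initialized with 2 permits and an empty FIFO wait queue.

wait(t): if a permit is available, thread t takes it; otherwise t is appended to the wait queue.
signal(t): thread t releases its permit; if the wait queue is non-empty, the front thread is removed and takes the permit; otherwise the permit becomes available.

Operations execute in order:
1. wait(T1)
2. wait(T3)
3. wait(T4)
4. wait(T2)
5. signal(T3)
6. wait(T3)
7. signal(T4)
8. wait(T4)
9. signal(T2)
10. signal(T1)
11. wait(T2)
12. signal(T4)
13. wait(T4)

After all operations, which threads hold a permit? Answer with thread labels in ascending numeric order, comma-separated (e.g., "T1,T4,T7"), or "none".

Answer: T2,T3

Derivation:
Step 1: wait(T1) -> count=1 queue=[] holders={T1}
Step 2: wait(T3) -> count=0 queue=[] holders={T1,T3}
Step 3: wait(T4) -> count=0 queue=[T4] holders={T1,T3}
Step 4: wait(T2) -> count=0 queue=[T4,T2] holders={T1,T3}
Step 5: signal(T3) -> count=0 queue=[T2] holders={T1,T4}
Step 6: wait(T3) -> count=0 queue=[T2,T3] holders={T1,T4}
Step 7: signal(T4) -> count=0 queue=[T3] holders={T1,T2}
Step 8: wait(T4) -> count=0 queue=[T3,T4] holders={T1,T2}
Step 9: signal(T2) -> count=0 queue=[T4] holders={T1,T3}
Step 10: signal(T1) -> count=0 queue=[] holders={T3,T4}
Step 11: wait(T2) -> count=0 queue=[T2] holders={T3,T4}
Step 12: signal(T4) -> count=0 queue=[] holders={T2,T3}
Step 13: wait(T4) -> count=0 queue=[T4] holders={T2,T3}
Final holders: T2,T3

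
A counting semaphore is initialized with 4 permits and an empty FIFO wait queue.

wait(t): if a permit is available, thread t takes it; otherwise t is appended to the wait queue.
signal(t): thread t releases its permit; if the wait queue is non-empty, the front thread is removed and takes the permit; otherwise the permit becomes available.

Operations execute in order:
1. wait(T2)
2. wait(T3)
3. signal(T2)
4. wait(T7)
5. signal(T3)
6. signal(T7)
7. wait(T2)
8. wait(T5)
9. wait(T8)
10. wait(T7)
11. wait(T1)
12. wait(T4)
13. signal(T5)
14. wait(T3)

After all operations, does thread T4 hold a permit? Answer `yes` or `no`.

Answer: no

Derivation:
Step 1: wait(T2) -> count=3 queue=[] holders={T2}
Step 2: wait(T3) -> count=2 queue=[] holders={T2,T3}
Step 3: signal(T2) -> count=3 queue=[] holders={T3}
Step 4: wait(T7) -> count=2 queue=[] holders={T3,T7}
Step 5: signal(T3) -> count=3 queue=[] holders={T7}
Step 6: signal(T7) -> count=4 queue=[] holders={none}
Step 7: wait(T2) -> count=3 queue=[] holders={T2}
Step 8: wait(T5) -> count=2 queue=[] holders={T2,T5}
Step 9: wait(T8) -> count=1 queue=[] holders={T2,T5,T8}
Step 10: wait(T7) -> count=0 queue=[] holders={T2,T5,T7,T8}
Step 11: wait(T1) -> count=0 queue=[T1] holders={T2,T5,T7,T8}
Step 12: wait(T4) -> count=0 queue=[T1,T4] holders={T2,T5,T7,T8}
Step 13: signal(T5) -> count=0 queue=[T4] holders={T1,T2,T7,T8}
Step 14: wait(T3) -> count=0 queue=[T4,T3] holders={T1,T2,T7,T8}
Final holders: {T1,T2,T7,T8} -> T4 not in holders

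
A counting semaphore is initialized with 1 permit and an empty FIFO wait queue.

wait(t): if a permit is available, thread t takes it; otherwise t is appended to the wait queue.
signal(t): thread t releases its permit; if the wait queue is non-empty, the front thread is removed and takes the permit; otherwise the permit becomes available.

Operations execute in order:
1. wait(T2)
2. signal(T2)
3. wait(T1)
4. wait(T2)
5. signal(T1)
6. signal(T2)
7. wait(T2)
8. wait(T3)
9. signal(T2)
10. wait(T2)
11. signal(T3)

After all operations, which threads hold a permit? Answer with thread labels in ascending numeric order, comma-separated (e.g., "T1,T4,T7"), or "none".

Step 1: wait(T2) -> count=0 queue=[] holders={T2}
Step 2: signal(T2) -> count=1 queue=[] holders={none}
Step 3: wait(T1) -> count=0 queue=[] holders={T1}
Step 4: wait(T2) -> count=0 queue=[T2] holders={T1}
Step 5: signal(T1) -> count=0 queue=[] holders={T2}
Step 6: signal(T2) -> count=1 queue=[] holders={none}
Step 7: wait(T2) -> count=0 queue=[] holders={T2}
Step 8: wait(T3) -> count=0 queue=[T3] holders={T2}
Step 9: signal(T2) -> count=0 queue=[] holders={T3}
Step 10: wait(T2) -> count=0 queue=[T2] holders={T3}
Step 11: signal(T3) -> count=0 queue=[] holders={T2}
Final holders: T2

Answer: T2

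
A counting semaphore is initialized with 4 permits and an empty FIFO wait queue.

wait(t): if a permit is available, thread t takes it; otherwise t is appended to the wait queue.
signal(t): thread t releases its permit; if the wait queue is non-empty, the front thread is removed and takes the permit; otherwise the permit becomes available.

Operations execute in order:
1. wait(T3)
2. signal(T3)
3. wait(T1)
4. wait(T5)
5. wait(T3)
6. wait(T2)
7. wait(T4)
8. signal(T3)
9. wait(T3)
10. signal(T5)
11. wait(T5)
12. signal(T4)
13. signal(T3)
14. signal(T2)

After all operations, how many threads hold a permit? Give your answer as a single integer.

Answer: 2

Derivation:
Step 1: wait(T3) -> count=3 queue=[] holders={T3}
Step 2: signal(T3) -> count=4 queue=[] holders={none}
Step 3: wait(T1) -> count=3 queue=[] holders={T1}
Step 4: wait(T5) -> count=2 queue=[] holders={T1,T5}
Step 5: wait(T3) -> count=1 queue=[] holders={T1,T3,T5}
Step 6: wait(T2) -> count=0 queue=[] holders={T1,T2,T3,T5}
Step 7: wait(T4) -> count=0 queue=[T4] holders={T1,T2,T3,T5}
Step 8: signal(T3) -> count=0 queue=[] holders={T1,T2,T4,T5}
Step 9: wait(T3) -> count=0 queue=[T3] holders={T1,T2,T4,T5}
Step 10: signal(T5) -> count=0 queue=[] holders={T1,T2,T3,T4}
Step 11: wait(T5) -> count=0 queue=[T5] holders={T1,T2,T3,T4}
Step 12: signal(T4) -> count=0 queue=[] holders={T1,T2,T3,T5}
Step 13: signal(T3) -> count=1 queue=[] holders={T1,T2,T5}
Step 14: signal(T2) -> count=2 queue=[] holders={T1,T5}
Final holders: {T1,T5} -> 2 thread(s)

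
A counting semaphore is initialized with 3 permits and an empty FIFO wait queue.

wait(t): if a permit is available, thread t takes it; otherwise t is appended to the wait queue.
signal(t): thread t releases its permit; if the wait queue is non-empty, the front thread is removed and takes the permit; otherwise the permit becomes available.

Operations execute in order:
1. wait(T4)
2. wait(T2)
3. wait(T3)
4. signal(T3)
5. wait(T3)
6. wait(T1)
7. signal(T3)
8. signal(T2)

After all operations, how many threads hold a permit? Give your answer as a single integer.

Step 1: wait(T4) -> count=2 queue=[] holders={T4}
Step 2: wait(T2) -> count=1 queue=[] holders={T2,T4}
Step 3: wait(T3) -> count=0 queue=[] holders={T2,T3,T4}
Step 4: signal(T3) -> count=1 queue=[] holders={T2,T4}
Step 5: wait(T3) -> count=0 queue=[] holders={T2,T3,T4}
Step 6: wait(T1) -> count=0 queue=[T1] holders={T2,T3,T4}
Step 7: signal(T3) -> count=0 queue=[] holders={T1,T2,T4}
Step 8: signal(T2) -> count=1 queue=[] holders={T1,T4}
Final holders: {T1,T4} -> 2 thread(s)

Answer: 2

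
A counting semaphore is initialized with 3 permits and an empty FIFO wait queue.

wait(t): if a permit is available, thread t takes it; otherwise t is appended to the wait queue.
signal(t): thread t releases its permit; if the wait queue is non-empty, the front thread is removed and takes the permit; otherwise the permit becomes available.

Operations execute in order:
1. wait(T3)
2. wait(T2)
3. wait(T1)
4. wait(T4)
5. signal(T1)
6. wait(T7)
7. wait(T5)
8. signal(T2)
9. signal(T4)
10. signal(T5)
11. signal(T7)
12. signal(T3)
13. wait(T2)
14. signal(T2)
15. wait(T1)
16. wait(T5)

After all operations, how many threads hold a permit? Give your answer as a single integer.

Answer: 2

Derivation:
Step 1: wait(T3) -> count=2 queue=[] holders={T3}
Step 2: wait(T2) -> count=1 queue=[] holders={T2,T3}
Step 3: wait(T1) -> count=0 queue=[] holders={T1,T2,T3}
Step 4: wait(T4) -> count=0 queue=[T4] holders={T1,T2,T3}
Step 5: signal(T1) -> count=0 queue=[] holders={T2,T3,T4}
Step 6: wait(T7) -> count=0 queue=[T7] holders={T2,T3,T4}
Step 7: wait(T5) -> count=0 queue=[T7,T5] holders={T2,T3,T4}
Step 8: signal(T2) -> count=0 queue=[T5] holders={T3,T4,T7}
Step 9: signal(T4) -> count=0 queue=[] holders={T3,T5,T7}
Step 10: signal(T5) -> count=1 queue=[] holders={T3,T7}
Step 11: signal(T7) -> count=2 queue=[] holders={T3}
Step 12: signal(T3) -> count=3 queue=[] holders={none}
Step 13: wait(T2) -> count=2 queue=[] holders={T2}
Step 14: signal(T2) -> count=3 queue=[] holders={none}
Step 15: wait(T1) -> count=2 queue=[] holders={T1}
Step 16: wait(T5) -> count=1 queue=[] holders={T1,T5}
Final holders: {T1,T5} -> 2 thread(s)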